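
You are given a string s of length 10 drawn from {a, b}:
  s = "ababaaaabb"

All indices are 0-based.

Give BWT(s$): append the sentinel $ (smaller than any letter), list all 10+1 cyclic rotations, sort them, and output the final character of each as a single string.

rank  rotation     last
    0  $ababaaaabb  b
    1  aaaabb$abab  b
    2  aaabb$ababa  a
    3  aabb$ababaa  a
    4  abaaaabb$ab  b
    5  ababaaaabb$  $
    6  abb$ababaaa  a
    7  b$ababaaaab  b
    8  baaaabb$aba  a
    9  babaaaabb$a  a
   10  bb$ababaaaa  a

bbaab$abaaa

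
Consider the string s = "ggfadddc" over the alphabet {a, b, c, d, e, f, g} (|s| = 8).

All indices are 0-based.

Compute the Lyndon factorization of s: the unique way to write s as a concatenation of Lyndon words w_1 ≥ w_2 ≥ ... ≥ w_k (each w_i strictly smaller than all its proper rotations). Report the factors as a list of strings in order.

emit factor 1: 'g' (i=0, period=1)
emit factor 2: 'g' (i=1, period=1)
emit factor 3: 'f' (i=2, period=1)
emit factor 4: 'adddc' (i=3, period=5)

["g", "g", "f", "adddc"]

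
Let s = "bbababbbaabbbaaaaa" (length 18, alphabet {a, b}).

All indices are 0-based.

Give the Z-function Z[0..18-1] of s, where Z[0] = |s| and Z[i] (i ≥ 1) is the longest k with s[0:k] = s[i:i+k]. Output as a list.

Z[0]=18
i=1: fresh scan; Z[1]=1 scan→box=[1,2)
i=2: fresh scan; Z[2]=0
i=3: fresh scan; Z[3]=1 scan→box=[3,4)
i=4: fresh scan; Z[4]=0
i=5: fresh scan; Z[5]=2 scan→box=[5,7)
i=6: min(r-i=1, Z[1]=1)=1; Z[6]=3 scan→box=[6,9)
i=7: min(r-i=2, Z[1]=1)=1; Z[7]=1
i=8: min(r-i=1, Z[2]=0)=0; Z[8]=0
i=9: fresh scan; Z[9]=0
i=10: fresh scan; Z[10]=2 scan→box=[10,12)
i=11: min(r-i=1, Z[1]=1)=1; Z[11]=3 scan→box=[11,14)
i=12: min(r-i=2, Z[1]=1)=1; Z[12]=1
i=13: min(r-i=1, Z[2]=0)=0; Z[13]=0
i=14: fresh scan; Z[14]=0
i=15: fresh scan; Z[15]=0
i=16: fresh scan; Z[16]=0
i=17: fresh scan; Z[17]=0

[18, 1, 0, 1, 0, 2, 3, 1, 0, 0, 2, 3, 1, 0, 0, 0, 0, 0]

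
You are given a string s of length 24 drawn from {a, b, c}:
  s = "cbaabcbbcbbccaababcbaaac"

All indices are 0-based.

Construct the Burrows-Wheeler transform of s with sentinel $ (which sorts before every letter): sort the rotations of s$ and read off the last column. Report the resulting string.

rank  rotation                   last
    0  $cbaabcbbcbbccaababcbaaac  c
    1  aaac$cbaabcbbcbbccaababcb  b
    2  aababcbaaac$cbaabcbbcbbcc  c
    3  aabcbbcbbccaababcbaaac$cb  b
    4  aac$cbaabcbbcbbccaababcba  a
    5  ababcbaaac$cbaabcbbcbbcca  a
    6  abcbaaac$cbaabcbbcbbccaab  b
    7  abcbbcbbccaababcbaaac$cba  a
    8  ac$cbaabcbbcbbccaababcbaa  a
    9  baaac$cbaabcbbcbbccaababc  c
   10  baabcbbcbbccaababcbaaac$c  c
   11  babcbaaac$cbaabcbbcbbccaa  a
   12  bbcbbccaababcbaaac$cbaabc  c
   13  bbccaababcbaaac$cbaabcbbc  c
   14  bcbaaac$cbaabcbbcbbccaaba  a
   15  bcbbcbbccaababcbaaac$cbaa  a
   16  bcbbccaababcbaaac$cbaabcb  b
   17  bccaababcbaaac$cbaabcbbcb  b
   18  c$cbaabcbbcbbccaababcbaaa  a
   19  caababcbaaac$cbaabcbbcbbc  c
   20  cbaaac$cbaabcbbcbbccaabab  b
   21  cbaabcbbcbbccaababcbaaac$  $
   22  cbbcbbccaababcbaaac$cbaab  b
   23  cbbccaababcbaaac$cbaabcbb  b
   24  ccaababcbaaac$cbaabcbbcbb  b

cbcbaabaaccaccaabbacb$bbb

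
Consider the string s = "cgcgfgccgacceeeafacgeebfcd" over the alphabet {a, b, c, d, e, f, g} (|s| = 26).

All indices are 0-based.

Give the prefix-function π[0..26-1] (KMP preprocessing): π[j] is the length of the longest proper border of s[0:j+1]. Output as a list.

[0, 0, 1, 2, 0, 0, 1, 1, 2, 0, 1, 1, 0, 0, 0, 0, 0, 0, 1, 2, 0, 0, 0, 0, 1, 0]

π[0] = 0
j=1 s[j]='g': π[1]=0 (border '')
j=2 s[j]='c': π[2]=1 (border 'c')
j=3 s[j]='g': π[3]=2 (border 'cg')
j=4 s[j]='f': k: 2→0; π[4]=0 (border '')
j=5 s[j]='g': π[5]=0 (border '')
j=6 s[j]='c': π[6]=1 (border 'c')
j=7 s[j]='c': k: 1→0; π[7]=1 (border 'c')
j=8 s[j]='g': π[8]=2 (border 'cg')
j=9 s[j]='a': k: 2→0; π[9]=0 (border '')
j=10 s[j]='c': π[10]=1 (border 'c')
j=11 s[j]='c': k: 1→0; π[11]=1 (border 'c')
j=12 s[j]='e': k: 1→0; π[12]=0 (border '')
j=13 s[j]='e': π[13]=0 (border '')
j=14 s[j]='e': π[14]=0 (border '')
j=15 s[j]='a': π[15]=0 (border '')
j=16 s[j]='f': π[16]=0 (border '')
j=17 s[j]='a': π[17]=0 (border '')
j=18 s[j]='c': π[18]=1 (border 'c')
j=19 s[j]='g': π[19]=2 (border 'cg')
j=20 s[j]='e': k: 2→0; π[20]=0 (border '')
j=21 s[j]='e': π[21]=0 (border '')
j=22 s[j]='b': π[22]=0 (border '')
j=23 s[j]='f': π[23]=0 (border '')
j=24 s[j]='c': π[24]=1 (border 'c')
j=25 s[j]='d': k: 1→0; π[25]=0 (border '')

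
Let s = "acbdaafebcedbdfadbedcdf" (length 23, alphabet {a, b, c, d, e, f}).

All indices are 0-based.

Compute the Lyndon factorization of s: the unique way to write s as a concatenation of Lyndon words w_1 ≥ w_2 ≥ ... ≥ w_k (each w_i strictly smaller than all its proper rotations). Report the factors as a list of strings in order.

emit factor 1: 'acbd' (i=0, period=4)
emit factor 2: 'aafebcedbdfadbedcdf' (i=4, period=19)

["acbd", "aafebcedbdfadbedcdf"]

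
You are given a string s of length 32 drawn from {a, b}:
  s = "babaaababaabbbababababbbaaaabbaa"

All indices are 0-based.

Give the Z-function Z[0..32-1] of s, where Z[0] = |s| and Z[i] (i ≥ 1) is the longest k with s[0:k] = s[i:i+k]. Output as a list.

Z[0]=32
i=1: i≥r, start 0; Z[1]=0
i=2: i≥r, start 0; Z[2]=2 scan→box=[2,4)
i=3: min(r-i=1, Z[1]=0)=0; Z[3]=0
i=4: i≥r, start 0; Z[4]=0
i=5: i≥r, start 0; Z[5]=0
i=6: i≥r, start 0; Z[6]=5 scan→box=[6,11)
i=7: min(r-i=4, Z[1]=0)=0; Z[7]=0
i=8: min(r-i=3, Z[2]=2)=2; Z[8]=2
i=9: min(r-i=2, Z[3]=0)=0; Z[9]=0
i=10: min(r-i=1, Z[4]=0)=0; Z[10]=0
i=11: i≥r, start 0; Z[11]=1 scan→box=[11,12)
i=12: i≥r, start 0; Z[12]=1 scan→box=[12,13)
i=13: i≥r, start 0; Z[13]=4 scan→box=[13,17)
i=14: min(r-i=3, Z[1]=0)=0; Z[14]=0
i=15: min(r-i=2, Z[2]=2)=2; Z[15]=4 scan→box=[15,19)
i=16: min(r-i=3, Z[1]=0)=0; Z[16]=0
i=17: min(r-i=2, Z[2]=2)=2; Z[17]=4 scan→box=[17,21)
i=18: min(r-i=3, Z[1]=0)=0; Z[18]=0
i=19: min(r-i=2, Z[2]=2)=2; Z[19]=3 scan→box=[19,22)
i=20: min(r-i=2, Z[1]=0)=0; Z[20]=0
i=21: min(r-i=1, Z[2]=2)=1; Z[21]=1
i=22: i≥r, start 0; Z[22]=1 scan→box=[22,23)
i=23: i≥r, start 0; Z[23]=2 scan→box=[23,25)
i=24: min(r-i=1, Z[1]=0)=0; Z[24]=0
i=25: i≥r, start 0; Z[25]=0
i=26: i≥r, start 0; Z[26]=0
i=27: i≥r, start 0; Z[27]=0
i=28: i≥r, start 0; Z[28]=1 scan→box=[28,29)
i=29: i≥r, start 0; Z[29]=2 scan→box=[29,31)
i=30: min(r-i=1, Z[1]=0)=0; Z[30]=0
i=31: i≥r, start 0; Z[31]=0

[32, 0, 2, 0, 0, 0, 5, 0, 2, 0, 0, 1, 1, 4, 0, 4, 0, 4, 0, 3, 0, 1, 1, 2, 0, 0, 0, 0, 1, 2, 0, 0]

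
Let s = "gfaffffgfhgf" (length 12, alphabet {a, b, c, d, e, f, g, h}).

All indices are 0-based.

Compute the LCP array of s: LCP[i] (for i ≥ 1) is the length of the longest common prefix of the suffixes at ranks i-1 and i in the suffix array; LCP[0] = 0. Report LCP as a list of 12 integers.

[0, 0, 1, 1, 3, 2, 1, 1, 0, 2, 2, 0]

rank | idx | suffix
   0 |   2 | affffgfhgf
   1 |  11 | f
   2 |   1 | faffffgfhgf
   3 |   3 | ffffgfhgf
   4 |   4 | fffgfhgf
   5 |   5 | ffgfhgf
   6 |   6 | fgfhgf
   7 |   8 | fhgf
   8 |  10 | gf
   9 |   0 | gfaffffgfhgf
  10 |   7 | gfhgf
  11 |   9 | hgf

SA = [2, 11, 1, 3, 4, 5, 6, 8, 10, 0, 7, 9]
i: (SA[i-1],SA[i]) lcp shared
  1: (2,11) 0 ''
  2: (11,1) 1 'f'
  3: (1,3) 1 'f'
  4: (3,4) 3 'fff'
  5: (4,5) 2 'ff'
  6: (5,6) 1 'f'
  7: (6,8) 1 'f'
  8: (8,10) 0 ''
  9: (10,0) 2 'gf'
  10: (0,7) 2 'gf'
  11: (7,9) 0 ''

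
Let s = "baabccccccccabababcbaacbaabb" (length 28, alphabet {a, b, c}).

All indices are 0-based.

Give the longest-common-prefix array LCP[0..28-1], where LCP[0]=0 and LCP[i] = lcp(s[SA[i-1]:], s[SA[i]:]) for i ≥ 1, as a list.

[0, 3, 2, 1, 4, 2, 2, 3, 1, 0, 1, 4, 3, 2, 3, 1, 1, 2, 0, 1, 4, 1, 2, 3, 4, 5, 6, 7]

sorted suffixes:
  #0 SA[0]=24  'aabb'
  #1 SA[1]=1  'aabccccccccabababcbaacbaabb'
  #2 SA[2]=20  'aacbaabb'
  #3 SA[3]=12  'abababcbaacbaabb'
  #4 SA[4]=14  'ababcbaacbaabb'
  #5 SA[5]=25  'abb'
  #6 SA[6]=16  'abcbaacbaabb'
  #7 SA[7]=2  'abccccccccabababcbaacbaabb'
  #8 SA[8]=21  'acbaabb'
  #9 SA[9]=27  'b'
  #10 SA[10]=23  'baabb'
  #11 SA[11]=0  'baabccccccccabababcbaacbaabb'
  #12 SA[12]=19  'baacbaabb'
  #13 SA[13]=13  'bababcbaacbaabb'
  #14 SA[14]=15  'babcbaacbaabb'
  #15 SA[15]=26  'bb'
  #16 SA[16]=17  'bcbaacbaabb'
  #17 SA[17]=3  'bccccccccabababcbaacbaabb'
  #18 SA[18]=11  'cabababcbaacbaabb'
  #19 SA[19]=22  'cbaabb'
  #20 SA[20]=18  'cbaacbaabb'
  #21 SA[21]=10  'ccabababcbaacbaabb'
  #22 SA[22]=9  'cccabababcbaacbaabb'
  #23 SA[23]=8  'ccccabababcbaacbaabb'
  #24 SA[24]=7  'cccccabababcbaacbaabb'
  #25 SA[25]=6  'ccccccabababcbaacbaabb'
  #26 SA[26]=5  'cccccccabababcbaacbaabb'
  #27 SA[27]=4  'ccccccccabababcbaacbaabb'

SA = [24, 1, 20, 12, 14, 25, 16, 2, 21, 27, 23, 0, 19, 13, 15, 26, 17, 3, 11, 22, 18, 10, 9, 8, 7, 6, 5, 4]
i: (SA[i-1],SA[i]) lcp shared
  1: (24,1) 3 'aab'
  2: (1,20) 2 'aa'
  3: (20,12) 1 'a'
  4: (12,14) 4 'abab'
  5: (14,25) 2 'ab'
  6: (25,16) 2 'ab'
  7: (16,2) 3 'abc'
  8: (2,21) 1 'a'
  9: (21,27) 0 ''
  10: (27,23) 1 'b'
  11: (23,0) 4 'baab'
  12: (0,19) 3 'baa'
  13: (19,13) 2 'ba'
  14: (13,15) 3 'bab'
  15: (15,26) 1 'b'
  16: (26,17) 1 'b'
  17: (17,3) 2 'bc'
  18: (3,11) 0 ''
  19: (11,22) 1 'c'
  20: (22,18) 4 'cbaa'
  21: (18,10) 1 'c'
  22: (10,9) 2 'cc'
  23: (9,8) 3 'ccc'
  24: (8,7) 4 'cccc'
  25: (7,6) 5 'ccccc'
  26: (6,5) 6 'cccccc'
  27: (5,4) 7 'ccccccc'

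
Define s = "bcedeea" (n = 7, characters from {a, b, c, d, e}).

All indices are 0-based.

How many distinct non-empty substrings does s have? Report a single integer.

rank→(start, suffix):
  0 → (6, 'a')
  1 → (0, 'bcedeea')
  2 → (1, 'cedeea')
  3 → (3, 'deea')
  4 → (5, 'ea')
  5 → (2, 'edeea')
  6 → (4, 'eea')

SA = [6, 0, 1, 3, 5, 2, 4]
i: (SA[i-1],SA[i]) lcp shared
  1: (6,0) 0 ''
  2: (0,1) 0 ''
  3: (1,3) 0 ''
  4: (3,5) 0 ''
  5: (5,2) 1 'e'
  6: (2,4) 1 'e'

n(n+1)/2 = 7·8/2 = 28
Σ LCP = 0 + 0 + 0 + 0 + 0 + 1 + 1 = 2
distinct = 28 − 2 = 26

26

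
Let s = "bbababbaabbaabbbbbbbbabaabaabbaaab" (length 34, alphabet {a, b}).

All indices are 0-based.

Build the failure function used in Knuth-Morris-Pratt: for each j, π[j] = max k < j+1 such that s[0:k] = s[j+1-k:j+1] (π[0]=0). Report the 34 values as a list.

[0, 1, 0, 1, 0, 1, 2, 3, 0, 1, 2, 3, 0, 1, 2, 2, 2, 2, 2, 2, 2, 3, 4, 5, 0, 1, 0, 0, 1, 2, 3, 0, 0, 1]

π[0] = 0
j=1 s[j]='b': π[1]=1 (border 'b')
j=2 s[j]='a': k: 1→0; π[2]=0 (border '')
j=3 s[j]='b': π[3]=1 (border 'b')
j=4 s[j]='a': k: 1→0; π[4]=0 (border '')
j=5 s[j]='b': π[5]=1 (border 'b')
j=6 s[j]='b': π[6]=2 (border 'bb')
j=7 s[j]='a': π[7]=3 (border 'bba')
j=8 s[j]='a': k: 3→0; π[8]=0 (border '')
j=9 s[j]='b': π[9]=1 (border 'b')
j=10 s[j]='b': π[10]=2 (border 'bb')
j=11 s[j]='a': π[11]=3 (border 'bba')
j=12 s[j]='a': k: 3→0; π[12]=0 (border '')
j=13 s[j]='b': π[13]=1 (border 'b')
j=14 s[j]='b': π[14]=2 (border 'bb')
j=15 s[j]='b': k: 2→1; π[15]=2 (border 'bb')
j=16 s[j]='b': k: 2→1; π[16]=2 (border 'bb')
j=17 s[j]='b': k: 2→1; π[17]=2 (border 'bb')
j=18 s[j]='b': k: 2→1; π[18]=2 (border 'bb')
j=19 s[j]='b': k: 2→1; π[19]=2 (border 'bb')
j=20 s[j]='b': k: 2→1; π[20]=2 (border 'bb')
j=21 s[j]='a': π[21]=3 (border 'bba')
j=22 s[j]='b': π[22]=4 (border 'bbab')
j=23 s[j]='a': π[23]=5 (border 'bbaba')
j=24 s[j]='a': k: 5→0; π[24]=0 (border '')
j=25 s[j]='b': π[25]=1 (border 'b')
j=26 s[j]='a': k: 1→0; π[26]=0 (border '')
j=27 s[j]='a': π[27]=0 (border '')
j=28 s[j]='b': π[28]=1 (border 'b')
j=29 s[j]='b': π[29]=2 (border 'bb')
j=30 s[j]='a': π[30]=3 (border 'bba')
j=31 s[j]='a': k: 3→0; π[31]=0 (border '')
j=32 s[j]='a': π[32]=0 (border '')
j=33 s[j]='b': π[33]=1 (border 'b')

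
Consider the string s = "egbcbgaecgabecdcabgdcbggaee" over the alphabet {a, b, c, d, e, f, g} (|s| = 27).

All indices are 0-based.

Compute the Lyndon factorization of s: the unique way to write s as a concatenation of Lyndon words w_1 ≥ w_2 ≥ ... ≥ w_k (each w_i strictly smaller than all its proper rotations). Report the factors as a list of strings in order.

["eg", "bcbg", "aecg", "abecdcabgdcbggaee"]

emit factor 1: 'eg' (i=0, period=2)
emit factor 2: 'bcbg' (i=2, period=4)
emit factor 3: 'aecg' (i=6, period=4)
emit factor 4: 'abecdcabgdcbggaee' (i=10, period=17)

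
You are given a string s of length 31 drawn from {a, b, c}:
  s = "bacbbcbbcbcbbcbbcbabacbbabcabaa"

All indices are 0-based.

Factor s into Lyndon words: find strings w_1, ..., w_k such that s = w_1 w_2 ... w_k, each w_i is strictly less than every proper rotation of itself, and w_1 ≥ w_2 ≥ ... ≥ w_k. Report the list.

emit factor 1: 'b' (i=0, period=1)
emit factor 2: 'acbbcbbcbcbbcbbcb' (i=1, period=17)
emit factor 3: 'abacbbabc' (i=18, period=9)
emit factor 4: 'ab' (i=27, period=2)
emit factor 5: 'a' (i=29, period=1)
emit factor 6: 'a' (i=30, period=1)

["b", "acbbcbbcbcbbcbbcb", "abacbbabc", "ab", "a", "a"]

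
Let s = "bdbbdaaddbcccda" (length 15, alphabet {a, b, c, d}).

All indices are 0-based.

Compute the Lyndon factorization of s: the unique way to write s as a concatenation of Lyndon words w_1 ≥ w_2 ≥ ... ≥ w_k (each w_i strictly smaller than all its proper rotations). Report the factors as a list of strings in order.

["bd", "bbd", "aaddbcccd", "a"]

emit factor 1: 'bd' (i=0, period=2)
emit factor 2: 'bbd' (i=2, period=3)
emit factor 3: 'aaddbcccd' (i=5, period=9)
emit factor 4: 'a' (i=14, period=1)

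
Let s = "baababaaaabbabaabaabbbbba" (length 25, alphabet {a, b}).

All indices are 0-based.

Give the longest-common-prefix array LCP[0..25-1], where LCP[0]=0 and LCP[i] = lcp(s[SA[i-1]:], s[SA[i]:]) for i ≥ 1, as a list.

[0, 1, 3, 2, 4, 3, 4, 1, 4, 5, 3, 2, 3, 0, 2, 3, 5, 4, 2, 5, 1, 3, 2, 3, 4]

rank→(start, suffix):
  0 → (24, 'a')
  1 → (6, 'aaaabbabaabaabbbbba')
  2 → (7, 'aaabbabaabaabbbbba')
  3 → (14, 'aabaabbbbba')
  4 → (1, 'aababaaaabbabaabaabbbbba')
  5 → (8, 'aabbabaabaabbbbba')
  6 → (17, 'aabbbbba')
  7 → (4, 'abaaaabbabaabaabbbbba')
  8 → (12, 'abaabaabbbbba')
  9 → (15, 'abaabbbbba')
  10 → (2, 'ababaaaabbabaabaabbbbba')
  11 → (9, 'abbabaabaabbbbba')
  12 → (18, 'abbbbba')
  13 → (23, 'ba')
  14 → (5, 'baaaabbabaabaabbbbba')
  15 → (13, 'baabaabbbbba')
  16 → (0, 'baababaaaabbabaabaabbbbba')
  17 → (16, 'baabbbbba')
  18 → (3, 'babaaaabbabaabaabbbbba')
  19 → (11, 'babaabaabbbbba')
  20 → (22, 'bba')
  21 → (10, 'bbabaabaabbbbba')
  22 → (21, 'bbba')
  23 → (20, 'bbbba')
  24 → (19, 'bbbbba')

SA = [24, 6, 7, 14, 1, 8, 17, 4, 12, 15, 2, 9, 18, 23, 5, 13, 0, 16, 3, 11, 22, 10, 21, 20, 19]
i: (SA[i-1],SA[i]) lcp shared
  1: (24,6) 1 'a'
  2: (6,7) 3 'aaa'
  3: (7,14) 2 'aa'
  4: (14,1) 4 'aaba'
  5: (1,8) 3 'aab'
  6: (8,17) 4 'aabb'
  7: (17,4) 1 'a'
  8: (4,12) 4 'abaa'
  9: (12,15) 5 'abaab'
  10: (15,2) 3 'aba'
  11: (2,9) 2 'ab'
  12: (9,18) 3 'abb'
  13: (18,23) 0 ''
  14: (23,5) 2 'ba'
  15: (5,13) 3 'baa'
  16: (13,0) 5 'baaba'
  17: (0,16) 4 'baab'
  18: (16,3) 2 'ba'
  19: (3,11) 5 'babaa'
  20: (11,22) 1 'b'
  21: (22,10) 3 'bba'
  22: (10,21) 2 'bb'
  23: (21,20) 3 'bbb'
  24: (20,19) 4 'bbbb'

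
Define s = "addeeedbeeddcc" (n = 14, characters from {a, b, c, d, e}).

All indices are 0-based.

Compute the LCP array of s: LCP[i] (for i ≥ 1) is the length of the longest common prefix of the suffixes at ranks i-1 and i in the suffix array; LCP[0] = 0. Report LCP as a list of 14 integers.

rank→(start, suffix):
  0 → (0, 'addeeedbeeddcc')
  1 → (7, 'beeddcc')
  2 → (13, 'c')
  3 → (12, 'cc')
  4 → (6, 'dbeeddcc')
  5 → (11, 'dcc')
  6 → (10, 'ddcc')
  7 → (1, 'ddeeedbeeddcc')
  8 → (2, 'deeedbeeddcc')
  9 → (5, 'edbeeddcc')
  10 → (9, 'eddcc')
  11 → (4, 'eedbeeddcc')
  12 → (8, 'eeddcc')
  13 → (3, 'eeedbeeddcc')

SA = [0, 7, 13, 12, 6, 11, 10, 1, 2, 5, 9, 4, 8, 3]
i: (SA[i-1],SA[i]) lcp shared
  1: (0,7) 0 ''
  2: (7,13) 0 ''
  3: (13,12) 1 'c'
  4: (12,6) 0 ''
  5: (6,11) 1 'd'
  6: (11,10) 1 'd'
  7: (10,1) 2 'dd'
  8: (1,2) 1 'd'
  9: (2,5) 0 ''
  10: (5,9) 2 'ed'
  11: (9,4) 1 'e'
  12: (4,8) 3 'eed'
  13: (8,3) 2 'ee'

[0, 0, 0, 1, 0, 1, 1, 2, 1, 0, 2, 1, 3, 2]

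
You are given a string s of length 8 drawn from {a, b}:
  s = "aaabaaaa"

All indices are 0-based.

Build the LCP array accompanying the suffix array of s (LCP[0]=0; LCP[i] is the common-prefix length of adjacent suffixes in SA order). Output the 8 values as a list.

[0, 1, 2, 3, 3, 2, 1, 0]

sorted suffixes:
  #0 SA[0]=7  'a'
  #1 SA[1]=6  'aa'
  #2 SA[2]=5  'aaa'
  #3 SA[3]=4  'aaaa'
  #4 SA[4]=0  'aaabaaaa'
  #5 SA[5]=1  'aabaaaa'
  #6 SA[6]=2  'abaaaa'
  #7 SA[7]=3  'baaaa'

SA = [7, 6, 5, 4, 0, 1, 2, 3]
rank  pair      lcp
   1  s[7:],s[6:]  1  'a'
   2  s[6:],s[5:]  2  'aa'
   3  s[5:],s[4:]  3  'aaa'
   4  s[4:],s[0:]  3  'aaa'
   5  s[0:],s[1:]  2  'aa'
   6  s[1:],s[2:]  1  'a'
   7  s[2:],s[3:]  0  ''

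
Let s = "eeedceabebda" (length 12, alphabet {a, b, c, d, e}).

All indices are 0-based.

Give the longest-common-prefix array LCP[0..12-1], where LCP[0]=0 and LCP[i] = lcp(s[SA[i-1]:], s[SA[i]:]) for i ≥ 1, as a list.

[0, 1, 0, 1, 0, 0, 1, 0, 1, 1, 1, 2]

sorted suffixes:
  #0 SA[0]=11  'a'
  #1 SA[1]=6  'abebda'
  #2 SA[2]=9  'bda'
  #3 SA[3]=7  'bebda'
  #4 SA[4]=4  'ceabebda'
  #5 SA[5]=10  'da'
  #6 SA[6]=3  'dceabebda'
  #7 SA[7]=5  'eabebda'
  #8 SA[8]=8  'ebda'
  #9 SA[9]=2  'edceabebda'
  #10 SA[10]=1  'eedceabebda'
  #11 SA[11]=0  'eeedceabebda'

SA = [11, 6, 9, 7, 4, 10, 3, 5, 8, 2, 1, 0]
i: (SA[i-1],SA[i]) lcp shared
  1: (11,6) 1 'a'
  2: (6,9) 0 ''
  3: (9,7) 1 'b'
  4: (7,4) 0 ''
  5: (4,10) 0 ''
  6: (10,3) 1 'd'
  7: (3,5) 0 ''
  8: (5,8) 1 'e'
  9: (8,2) 1 'e'
  10: (2,1) 1 'e'
  11: (1,0) 2 'ee'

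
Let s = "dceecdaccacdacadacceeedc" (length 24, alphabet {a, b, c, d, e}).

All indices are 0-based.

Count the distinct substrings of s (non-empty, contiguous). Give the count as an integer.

261

rank→(start, suffix):
  0 → (12, 'acadacceeedc')
  1 → (6, 'accacdacadacceeedc')
  2 → (16, 'acceeedc')
  3 → (9, 'acdacadacceeedc')
  4 → (14, 'adacceeedc')
  5 → (23, 'c')
  6 → (8, 'cacdacadacceeedc')
  7 → (13, 'cadacceeedc')
  8 → (7, 'ccacdacadacceeedc')
  9 → (17, 'cceeedc')
  10 → (10, 'cdacadacceeedc')
  11 → (4, 'cdaccacdacadacceeedc')
  12 → (1, 'ceecdaccacdacadacceeedc')
  13 → (18, 'ceeedc')
  14 → (11, 'dacadacceeedc')
  15 → (5, 'daccacdacadacceeedc')
  16 → (15, 'dacceeedc')
  17 → (22, 'dc')
  18 → (0, 'dceecdaccacdacadacceeedc')
  19 → (3, 'ecdaccacdacadacceeedc')
  20 → (21, 'edc')
  21 → (2, 'eecdaccacdacadacceeedc')
  22 → (20, 'eedc')
  23 → (19, 'eeedc')

SA = [12, 6, 16, 9, 14, 23, 8, 13, 7, 17, 10, 4, 1, 18, 11, 5, 15, 22, 0, 3, 21, 2, 20, 19]
i: (SA[i-1],SA[i]) lcp shared
  1: (12,6) 2 'ac'
  2: (6,16) 3 'acc'
  3: (16,9) 2 'ac'
  4: (9,14) 1 'a'
  5: (14,23) 0 ''
  6: (23,8) 1 'c'
  7: (8,13) 2 'ca'
  8: (13,7) 1 'c'
  9: (7,17) 2 'cc'
  10: (17,10) 1 'c'
  11: (10,4) 4 'cdac'
  12: (4,1) 1 'c'
  13: (1,18) 3 'cee'
  14: (18,11) 0 ''
  15: (11,5) 3 'dac'
  16: (5,15) 4 'dacc'
  17: (15,22) 1 'd'
  18: (22,0) 2 'dc'
  19: (0,3) 0 ''
  20: (3,21) 1 'e'
  21: (21,2) 1 'e'
  22: (2,20) 2 'ee'
  23: (20,19) 2 'ee'

n(n+1)/2 = 24·25/2 = 300
Σ LCP = 0 + 2 + 3 + 2 + 1 + 0 + 1 + 2 + 1 + 2 + 1 + 4 + 1 + 3 + 0 + 3 + 4 + 1 + 2 + 0 + 1 + 1 + 2 + 2 = 39
distinct = 300 − 39 = 261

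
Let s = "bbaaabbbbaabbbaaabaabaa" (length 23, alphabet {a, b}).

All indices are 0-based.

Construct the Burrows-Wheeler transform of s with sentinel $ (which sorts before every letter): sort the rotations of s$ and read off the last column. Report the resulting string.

aabbbbabaaaaaabbabb$baba

rank  rotation                  last
    0  $bbaaabbbbaabbbaaabaabaa  a
    1  a$bbaaabbbbaabbbaaabaaba  a
    2  aa$bbaaabbbbaabbbaaabaab  b
    3  aaabaabaa$bbaaabbbbaabbb  b
    4  aaabbbbaabbbaaabaabaa$bb  b
    5  aabaa$bbaaabbbbaabbbaaab  b
    6  aabaabaa$bbaaabbbbaabbba  a
    7  aabbbaaabaabaa$bbaaabbbb  b
    8  aabbbbaabbbaaabaabaa$bba  a
    9  abaa$bbaaabbbbaabbbaaaba  a
   10  abaabaa$bbaaabbbbaabbbaa  a
   11  abbbaaabaabaa$bbaaabbbba  a
   12  abbbbaabbbaaabaabaa$bbaa  a
   13  baa$bbaaabbbbaabbbaaabaa  a
   14  baaabaabaa$bbaaabbbbaabb  b
   15  baaabbbbaabbbaaabaabaa$b  b
   16  baabaa$bbaaabbbbaabbbaaa  a
   17  baabbbaaabaabaa$bbaaabbb  b
   18  bbaaabaabaa$bbaaabbbbaab  b
   19  bbaaabbbbaabbbaaabaabaa$  $
   20  bbaabbbaaabaabaa$bbaaabb  b
   21  bbbaaabaabaa$bbaaabbbbaa  a
   22  bbbaabbbaaabaabaa$bbaaab  b
   23  bbbbaabbbaaabaabaa$bbaaa  a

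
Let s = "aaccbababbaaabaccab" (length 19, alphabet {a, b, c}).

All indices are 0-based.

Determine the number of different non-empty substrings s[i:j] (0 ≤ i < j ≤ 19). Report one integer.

161

sorted suffixes:
  #0 SA[0]=10  'aaabaccab'
  #1 SA[1]=11  'aabaccab'
  #2 SA[2]=0  'aaccbababbaaabaccab'
  #3 SA[3]=17  'ab'
  #4 SA[4]=5  'ababbaaabaccab'
  #5 SA[5]=12  'abaccab'
  #6 SA[6]=7  'abbaaabaccab'
  #7 SA[7]=14  'accab'
  #8 SA[8]=1  'accbababbaaabaccab'
  #9 SA[9]=18  'b'
  #10 SA[10]=9  'baaabaccab'
  #11 SA[11]=4  'bababbaaabaccab'
  #12 SA[12]=6  'babbaaabaccab'
  #13 SA[13]=13  'baccab'
  #14 SA[14]=8  'bbaaabaccab'
  #15 SA[15]=16  'cab'
  #16 SA[16]=3  'cbababbaaabaccab'
  #17 SA[17]=15  'ccab'
  #18 SA[18]=2  'ccbababbaaabaccab'

SA = [10, 11, 0, 17, 5, 12, 7, 14, 1, 18, 9, 4, 6, 13, 8, 16, 3, 15, 2]
rank  pair      lcp
   1  s[10:],s[11:]  2  'aa'
   2  s[11:],s[0:]  2  'aa'
   3  s[0:],s[17:]  1  'a'
   4  s[17:],s[5:]  2  'ab'
   5  s[5:],s[12:]  3  'aba'
   6  s[12:],s[7:]  2  'ab'
   7  s[7:],s[14:]  1  'a'
   8  s[14:],s[1:]  3  'acc'
   9  s[1:],s[18:]  0  ''
  10  s[18:],s[9:]  1  'b'
  11  s[9:],s[4:]  2  'ba'
  12  s[4:],s[6:]  3  'bab'
  13  s[6:],s[13:]  2  'ba'
  14  s[13:],s[8:]  1  'b'
  15  s[8:],s[16:]  0  ''
  16  s[16:],s[3:]  1  'c'
  17  s[3:],s[15:]  1  'c'
  18  s[15:],s[2:]  2  'cc'

n(n+1)/2 = 19·20/2 = 190
Σ LCP = 0 + 2 + 2 + 1 + 2 + 3 + 2 + 1 + 3 + 0 + 1 + 2 + 3 + 2 + 1 + 0 + 1 + 1 + 2 = 29
distinct = 190 − 29 = 161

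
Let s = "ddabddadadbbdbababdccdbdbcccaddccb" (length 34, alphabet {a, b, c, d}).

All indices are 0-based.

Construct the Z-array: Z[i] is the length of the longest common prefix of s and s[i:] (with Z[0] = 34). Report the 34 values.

Z[0]=34
i=1: fresh scan; Z[1]=1 scan→box=[1,2)
i=2: fresh scan; Z[2]=0
i=3: fresh scan; Z[3]=0
i=4: fresh scan; Z[4]=3 scan→box=[4,7)
i=5: min(r-i=2, Z[1]=1)=1; Z[5]=1
i=6: min(r-i=1, Z[2]=0)=0; Z[6]=0
i=7: fresh scan; Z[7]=1 scan→box=[7,8)
i=8: fresh scan; Z[8]=0
i=9: fresh scan; Z[9]=1 scan→box=[9,10)
i=10: fresh scan; Z[10]=0
i=11: fresh scan; Z[11]=0
i=12: fresh scan; Z[12]=1 scan→box=[12,13)
i=13: fresh scan; Z[13]=0
i=14: fresh scan; Z[14]=0
i=15: fresh scan; Z[15]=0
i=16: fresh scan; Z[16]=0
i=17: fresh scan; Z[17]=0
i=18: fresh scan; Z[18]=1 scan→box=[18,19)
i=19: fresh scan; Z[19]=0
i=20: fresh scan; Z[20]=0
i=21: fresh scan; Z[21]=1 scan→box=[21,22)
i=22: fresh scan; Z[22]=0
i=23: fresh scan; Z[23]=1 scan→box=[23,24)
i=24: fresh scan; Z[24]=0
i=25: fresh scan; Z[25]=0
i=26: fresh scan; Z[26]=0
i=27: fresh scan; Z[27]=0
i=28: fresh scan; Z[28]=0
i=29: fresh scan; Z[29]=2 scan→box=[29,31)
i=30: min(r-i=1, Z[1]=1)=1; Z[30]=1
i=31: fresh scan; Z[31]=0
i=32: fresh scan; Z[32]=0
i=33: fresh scan; Z[33]=0

[34, 1, 0, 0, 3, 1, 0, 1, 0, 1, 0, 0, 1, 0, 0, 0, 0, 0, 1, 0, 0, 1, 0, 1, 0, 0, 0, 0, 0, 2, 1, 0, 0, 0]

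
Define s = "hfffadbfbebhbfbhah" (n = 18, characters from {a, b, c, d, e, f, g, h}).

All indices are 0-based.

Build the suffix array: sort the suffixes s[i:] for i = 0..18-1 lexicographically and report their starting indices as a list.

sorted suffixes:
  #0 SA[0]=4  'adbfbebhbfbhah'
  #1 SA[1]=16  'ah'
  #2 SA[2]=8  'bebhbfbhah'
  #3 SA[3]=6  'bfbebhbfbhah'
  #4 SA[4]=12  'bfbhah'
  #5 SA[5]=14  'bhah'
  #6 SA[6]=10  'bhbfbhah'
  #7 SA[7]=5  'dbfbebhbfbhah'
  #8 SA[8]=9  'ebhbfbhah'
  #9 SA[9]=3  'fadbfbebhbfbhah'
  #10 SA[10]=7  'fbebhbfbhah'
  #11 SA[11]=13  'fbhah'
  #12 SA[12]=2  'ffadbfbebhbfbhah'
  #13 SA[13]=1  'fffadbfbebhbfbhah'
  #14 SA[14]=17  'h'
  #15 SA[15]=15  'hah'
  #16 SA[16]=11  'hbfbhah'
  #17 SA[17]=0  'hfffadbfbebhbfbhah'

[4, 16, 8, 6, 12, 14, 10, 5, 9, 3, 7, 13, 2, 1, 17, 15, 11, 0]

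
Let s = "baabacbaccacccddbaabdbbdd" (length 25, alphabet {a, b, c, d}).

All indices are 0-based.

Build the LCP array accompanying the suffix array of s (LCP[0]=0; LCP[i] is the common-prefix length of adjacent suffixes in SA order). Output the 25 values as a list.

[0, 3, 1, 2, 1, 2, 3, 0, 4, 2, 3, 1, 1, 2, 0, 1, 1, 2, 2, 1, 0, 1, 2, 1, 2]

sorted suffixes:
  #0 SA[0]=1  'aabacbaccacccddbaabdbbdd'
  #1 SA[1]=17  'aabdbbdd'
  #2 SA[2]=2  'abacbaccacccddbaabdbbdd'
  #3 SA[3]=18  'abdbbdd'
  #4 SA[4]=4  'acbaccacccddbaabdbbdd'
  #5 SA[5]=7  'accacccddbaabdbbdd'
  #6 SA[6]=10  'acccddbaabdbbdd'
  #7 SA[7]=0  'baabacbaccacccddbaabdbbdd'
  #8 SA[8]=16  'baabdbbdd'
  #9 SA[9]=3  'bacbaccacccddbaabdbbdd'
  #10 SA[10]=6  'baccacccddbaabdbbdd'
  #11 SA[11]=21  'bbdd'
  #12 SA[12]=19  'bdbbdd'
  #13 SA[13]=22  'bdd'
  #14 SA[14]=9  'cacccddbaabdbbdd'
  #15 SA[15]=5  'cbaccacccddbaabdbbdd'
  #16 SA[16]=8  'ccacccddbaabdbbdd'
  #17 SA[17]=11  'cccddbaabdbbdd'
  #18 SA[18]=12  'ccddbaabdbbdd'
  #19 SA[19]=13  'cddbaabdbbdd'
  #20 SA[20]=24  'd'
  #21 SA[21]=15  'dbaabdbbdd'
  #22 SA[22]=20  'dbbdd'
  #23 SA[23]=23  'dd'
  #24 SA[24]=14  'ddbaabdbbdd'

SA = [1, 17, 2, 18, 4, 7, 10, 0, 16, 3, 6, 21, 19, 22, 9, 5, 8, 11, 12, 13, 24, 15, 20, 23, 14]
[i] adj suffixes → lcp
  [1] 1/17 → 3 ('aab')
  [2] 17/2 → 1 ('a')
  [3] 2/18 → 2 ('ab')
  [4] 18/4 → 1 ('a')
  [5] 4/7 → 2 ('ac')
  [6] 7/10 → 3 ('acc')
  [7] 10/0 → 0 ('')
  [8] 0/16 → 4 ('baab')
  [9] 16/3 → 2 ('ba')
  [10] 3/6 → 3 ('bac')
  [11] 6/21 → 1 ('b')
  [12] 21/19 → 1 ('b')
  [13] 19/22 → 2 ('bd')
  [14] 22/9 → 0 ('')
  [15] 9/5 → 1 ('c')
  [16] 5/8 → 1 ('c')
  [17] 8/11 → 2 ('cc')
  [18] 11/12 → 2 ('cc')
  [19] 12/13 → 1 ('c')
  [20] 13/24 → 0 ('')
  [21] 24/15 → 1 ('d')
  [22] 15/20 → 2 ('db')
  [23] 20/23 → 1 ('d')
  [24] 23/14 → 2 ('dd')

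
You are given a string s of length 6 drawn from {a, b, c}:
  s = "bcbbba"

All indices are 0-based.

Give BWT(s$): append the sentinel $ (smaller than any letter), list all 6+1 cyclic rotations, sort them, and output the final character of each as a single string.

abbbc$b

rank  rotation last
    0  $bcbbba  a
    1  a$bcbbb  b
    2  ba$bcbb  b
    3  bba$bcb  b
    4  bbba$bc  c
    5  bcbbba$  $
    6  cbbba$b  b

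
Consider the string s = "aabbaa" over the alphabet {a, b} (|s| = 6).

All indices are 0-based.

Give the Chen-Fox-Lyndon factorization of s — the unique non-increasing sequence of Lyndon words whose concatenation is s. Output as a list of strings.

["aabb", "a", "a"]

emit factor 1: 'aabb' (i=0, period=4)
emit factor 2: 'a' (i=4, period=1)
emit factor 3: 'a' (i=5, period=1)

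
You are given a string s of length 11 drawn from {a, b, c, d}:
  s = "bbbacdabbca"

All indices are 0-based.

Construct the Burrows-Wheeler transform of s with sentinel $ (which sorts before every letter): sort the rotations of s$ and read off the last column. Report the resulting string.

acdbbb$abbac

rank  rotation      last
    0  $bbbacdabbca  a
    1  a$bbbacdabbc  c
    2  abbca$bbbacd  d
    3  acdabbca$bbb  b
    4  bacdabbca$bb  b
    5  bbacdabbca$b  b
    6  bbbacdabbca$  $
    7  bbca$bbbacda  a
    8  bca$bbbacdab  b
    9  ca$bbbacdabb  b
   10  cdabbca$bbba  a
   11  dabbca$bbbac  c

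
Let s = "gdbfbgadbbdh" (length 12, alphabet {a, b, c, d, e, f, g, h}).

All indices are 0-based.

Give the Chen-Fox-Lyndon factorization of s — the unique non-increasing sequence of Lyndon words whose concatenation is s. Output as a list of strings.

emit factor 1: 'g' (i=0, period=1)
emit factor 2: 'd' (i=1, period=1)
emit factor 3: 'bfbg' (i=2, period=4)
emit factor 4: 'adbbdh' (i=6, period=6)

["g", "d", "bfbg", "adbbdh"]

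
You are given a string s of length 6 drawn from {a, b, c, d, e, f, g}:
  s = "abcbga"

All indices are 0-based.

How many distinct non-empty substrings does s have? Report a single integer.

rank | idx | suffix
   0 |   5 | a
   1 |   0 | abcbga
   2 |   1 | bcbga
   3 |   3 | bga
   4 |   2 | cbga
   5 |   4 | ga

SA = [5, 0, 1, 3, 2, 4]
[i] adj suffixes → lcp
  [1] 5/0 → 1 ('a')
  [2] 0/1 → 0 ('')
  [3] 1/3 → 1 ('b')
  [4] 3/2 → 0 ('')
  [5] 2/4 → 0 ('')

n(n+1)/2 = 6·7/2 = 21
Σ LCP = 0 + 1 + 0 + 1 + 0 + 0 = 2
distinct = 21 − 2 = 19

19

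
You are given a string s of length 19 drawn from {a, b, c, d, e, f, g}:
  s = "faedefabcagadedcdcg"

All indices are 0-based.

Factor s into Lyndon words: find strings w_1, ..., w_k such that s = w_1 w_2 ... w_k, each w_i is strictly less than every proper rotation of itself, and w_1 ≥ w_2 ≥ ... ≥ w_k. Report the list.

["f", "aedef", "abcagadedcdcg"]

emit factor 1: 'f' (i=0, period=1)
emit factor 2: 'aedef' (i=1, period=5)
emit factor 3: 'abcagadedcdcg' (i=6, period=13)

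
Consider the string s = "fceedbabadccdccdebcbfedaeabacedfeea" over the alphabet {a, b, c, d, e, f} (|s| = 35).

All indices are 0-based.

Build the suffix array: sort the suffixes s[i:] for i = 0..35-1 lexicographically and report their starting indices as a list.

[34, 25, 6, 27, 8, 23, 5, 26, 7, 17, 19, 18, 10, 13, 11, 14, 28, 1, 22, 4, 9, 12, 15, 30, 33, 24, 16, 21, 3, 29, 32, 2, 0, 20, 31]

sorted suffixes:
  #0 SA[0]=34  'a'
  #1 SA[1]=25  'abacedfeea'
  #2 SA[2]=6  'abadccdccdebcbfedaeabacedfeea'
  #3 SA[3]=27  'acedfeea'
  #4 SA[4]=8  'adccdccdebcbfedaeabacedfeea'
  #5 SA[5]=23  'aeabacedfeea'
  #6 SA[6]=5  'babadccdccdebcbfedaeabacedfeea'
  #7 SA[7]=26  'bacedfeea'
  #8 SA[8]=7  'badccdccdebcbfedaeabacedfeea'
  #9 SA[9]=17  'bcbfedaeabacedfeea'
  #10 SA[10]=19  'bfedaeabacedfeea'
  #11 SA[11]=18  'cbfedaeabacedfeea'
  #12 SA[12]=10  'ccdccdebcbfedaeabacedfeea'
  #13 SA[13]=13  'ccdebcbfedaeabacedfeea'
  #14 SA[14]=11  'cdccdebcbfedaeabacedfeea'
  #15 SA[15]=14  'cdebcbfedaeabacedfeea'
  #16 SA[16]=28  'cedfeea'
  #17 SA[17]=1  'ceedbabadccdccdebcbfedaeabacedfeea'
  #18 SA[18]=22  'daeabacedfeea'
  #19 SA[19]=4  'dbabadccdccdebcbfedaeabacedfeea'
  #20 SA[20]=9  'dccdccdebcbfedaeabacedfeea'
  #21 SA[21]=12  'dccdebcbfedaeabacedfeea'
  #22 SA[22]=15  'debcbfedaeabacedfeea'
  #23 SA[23]=30  'dfeea'
  #24 SA[24]=33  'ea'
  #25 SA[25]=24  'eabacedfeea'
  #26 SA[26]=16  'ebcbfedaeabacedfeea'
  #27 SA[27]=21  'edaeabacedfeea'
  #28 SA[28]=3  'edbabadccdccdebcbfedaeabacedfeea'
  #29 SA[29]=29  'edfeea'
  #30 SA[30]=32  'eea'
  #31 SA[31]=2  'eedbabadccdccdebcbfedaeabacedfeea'
  #32 SA[32]=0  'fceedbabadccdccdebcbfedaeabacedfeea'
  #33 SA[33]=20  'fedaeabacedfeea'
  #34 SA[34]=31  'feea'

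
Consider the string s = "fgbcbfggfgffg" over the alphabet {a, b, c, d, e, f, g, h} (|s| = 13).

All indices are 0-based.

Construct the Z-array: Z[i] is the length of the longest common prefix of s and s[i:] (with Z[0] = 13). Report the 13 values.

[13, 0, 0, 0, 0, 2, 0, 0, 2, 0, 1, 2, 0]

Z[0]=13
i=1: outside box; Z[1]=0
i=2: outside box; Z[2]=0
i=3: outside box; Z[3]=0
i=4: outside box; Z[4]=0
i=5: outside box; Z[5]=2 extend→box=[5,7)
i=6: min(r-i=1, Z[1]=0)=0; Z[6]=0
i=7: outside box; Z[7]=0
i=8: outside box; Z[8]=2 extend→box=[8,10)
i=9: min(r-i=1, Z[1]=0)=0; Z[9]=0
i=10: outside box; Z[10]=1 extend→box=[10,11)
i=11: outside box; Z[11]=2 extend→box=[11,13)
i=12: min(r-i=1, Z[1]=0)=0; Z[12]=0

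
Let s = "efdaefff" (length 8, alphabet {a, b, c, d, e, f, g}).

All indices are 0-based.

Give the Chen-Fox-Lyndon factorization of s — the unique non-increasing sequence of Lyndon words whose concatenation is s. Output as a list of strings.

["ef", "d", "aefff"]

emit factor 1: 'ef' (i=0, period=2)
emit factor 2: 'd' (i=2, period=1)
emit factor 3: 'aefff' (i=3, period=5)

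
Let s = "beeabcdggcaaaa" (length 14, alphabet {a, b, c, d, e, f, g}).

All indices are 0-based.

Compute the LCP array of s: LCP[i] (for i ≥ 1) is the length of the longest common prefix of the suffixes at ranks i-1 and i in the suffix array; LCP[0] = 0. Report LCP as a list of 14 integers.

[0, 1, 2, 3, 1, 0, 1, 0, 1, 0, 0, 1, 0, 1]

rank→(start, suffix):
  0 → (13, 'a')
  1 → (12, 'aa')
  2 → (11, 'aaa')
  3 → (10, 'aaaa')
  4 → (3, 'abcdggcaaaa')
  5 → (4, 'bcdggcaaaa')
  6 → (0, 'beeabcdggcaaaa')
  7 → (9, 'caaaa')
  8 → (5, 'cdggcaaaa')
  9 → (6, 'dggcaaaa')
  10 → (2, 'eabcdggcaaaa')
  11 → (1, 'eeabcdggcaaaa')
  12 → (8, 'gcaaaa')
  13 → (7, 'ggcaaaa')

SA = [13, 12, 11, 10, 3, 4, 0, 9, 5, 6, 2, 1, 8, 7]
rank  pair      lcp
   1  s[13:],s[12:]  1  'a'
   2  s[12:],s[11:]  2  'aa'
   3  s[11:],s[10:]  3  'aaa'
   4  s[10:],s[3:]  1  'a'
   5  s[3:],s[4:]  0  ''
   6  s[4:],s[0:]  1  'b'
   7  s[0:],s[9:]  0  ''
   8  s[9:],s[5:]  1  'c'
   9  s[5:],s[6:]  0  ''
  10  s[6:],s[2:]  0  ''
  11  s[2:],s[1:]  1  'e'
  12  s[1:],s[8:]  0  ''
  13  s[8:],s[7:]  1  'g'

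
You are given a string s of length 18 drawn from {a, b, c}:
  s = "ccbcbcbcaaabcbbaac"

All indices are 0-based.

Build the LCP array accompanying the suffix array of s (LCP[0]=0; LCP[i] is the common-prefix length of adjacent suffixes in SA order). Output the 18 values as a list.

sorted suffixes:
  #0 SA[0]=8  'aaabcbbaac'
  #1 SA[1]=9  'aabcbbaac'
  #2 SA[2]=15  'aac'
  #3 SA[3]=10  'abcbbaac'
  #4 SA[4]=16  'ac'
  #5 SA[5]=14  'baac'
  #6 SA[6]=13  'bbaac'
  #7 SA[7]=6  'bcaaabcbbaac'
  #8 SA[8]=11  'bcbbaac'
  #9 SA[9]=4  'bcbcaaabcbbaac'
  #10 SA[10]=2  'bcbcbcaaabcbbaac'
  #11 SA[11]=17  'c'
  #12 SA[12]=7  'caaabcbbaac'
  #13 SA[13]=12  'cbbaac'
  #14 SA[14]=5  'cbcaaabcbbaac'
  #15 SA[15]=3  'cbcbcaaabcbbaac'
  #16 SA[16]=1  'cbcbcbcaaabcbbaac'
  #17 SA[17]=0  'ccbcbcbcaaabcbbaac'

SA = [8, 9, 15, 10, 16, 14, 13, 6, 11, 4, 2, 17, 7, 12, 5, 3, 1, 0]
[i] adj suffixes → lcp
  [1] 8/9 → 2 ('aa')
  [2] 9/15 → 2 ('aa')
  [3] 15/10 → 1 ('a')
  [4] 10/16 → 1 ('a')
  [5] 16/14 → 0 ('')
  [6] 14/13 → 1 ('b')
  [7] 13/6 → 1 ('b')
  [8] 6/11 → 2 ('bc')
  [9] 11/4 → 3 ('bcb')
  [10] 4/2 → 4 ('bcbc')
  [11] 2/17 → 0 ('')
  [12] 17/7 → 1 ('c')
  [13] 7/12 → 1 ('c')
  [14] 12/5 → 2 ('cb')
  [15] 5/3 → 3 ('cbc')
  [16] 3/1 → 5 ('cbcbc')
  [17] 1/0 → 1 ('c')

[0, 2, 2, 1, 1, 0, 1, 1, 2, 3, 4, 0, 1, 1, 2, 3, 5, 1]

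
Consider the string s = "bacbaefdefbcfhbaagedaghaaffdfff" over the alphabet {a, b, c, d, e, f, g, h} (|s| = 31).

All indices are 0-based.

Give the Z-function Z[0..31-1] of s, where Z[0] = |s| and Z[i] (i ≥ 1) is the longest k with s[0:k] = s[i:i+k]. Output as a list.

Z[0]=31
i=1: fresh scan; Z[1]=0
i=2: fresh scan; Z[2]=0
i=3: fresh scan; Z[3]=2 extend→box=[3,5)
i=4: min(r-i=1, Z[1]=0)=0; Z[4]=0
i=5: fresh scan; Z[5]=0
i=6: fresh scan; Z[6]=0
i=7: fresh scan; Z[7]=0
i=8: fresh scan; Z[8]=0
i=9: fresh scan; Z[9]=0
i=10: fresh scan; Z[10]=1 extend→box=[10,11)
i=11: fresh scan; Z[11]=0
i=12: fresh scan; Z[12]=0
i=13: fresh scan; Z[13]=0
i=14: fresh scan; Z[14]=2 extend→box=[14,16)
i=15: min(r-i=1, Z[1]=0)=0; Z[15]=0
i=16: fresh scan; Z[16]=0
i=17: fresh scan; Z[17]=0
i=18: fresh scan; Z[18]=0
i=19: fresh scan; Z[19]=0
i=20: fresh scan; Z[20]=0
i=21: fresh scan; Z[21]=0
i=22: fresh scan; Z[22]=0
i=23: fresh scan; Z[23]=0
i=24: fresh scan; Z[24]=0
i=25: fresh scan; Z[25]=0
i=26: fresh scan; Z[26]=0
i=27: fresh scan; Z[27]=0
i=28: fresh scan; Z[28]=0
i=29: fresh scan; Z[29]=0
i=30: fresh scan; Z[30]=0

[31, 0, 0, 2, 0, 0, 0, 0, 0, 0, 1, 0, 0, 0, 2, 0, 0, 0, 0, 0, 0, 0, 0, 0, 0, 0, 0, 0, 0, 0, 0]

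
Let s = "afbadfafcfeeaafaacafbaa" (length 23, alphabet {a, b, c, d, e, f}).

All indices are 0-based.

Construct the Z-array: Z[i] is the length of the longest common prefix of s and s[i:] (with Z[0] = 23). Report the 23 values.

Z[0]=23
i=1: outside box; Z[1]=0
i=2: outside box; Z[2]=0
i=3: outside box; Z[3]=1 grow→box=[3,4)
i=4: outside box; Z[4]=0
i=5: outside box; Z[5]=0
i=6: outside box; Z[6]=2 grow→box=[6,8)
i=7: min(r-i=1, Z[1]=0)=0; Z[7]=0
i=8: outside box; Z[8]=0
i=9: outside box; Z[9]=0
i=10: outside box; Z[10]=0
i=11: outside box; Z[11]=0
i=12: outside box; Z[12]=1 grow→box=[12,13)
i=13: outside box; Z[13]=2 grow→box=[13,15)
i=14: min(r-i=1, Z[1]=0)=0; Z[14]=0
i=15: outside box; Z[15]=1 grow→box=[15,16)
i=16: outside box; Z[16]=1 grow→box=[16,17)
i=17: outside box; Z[17]=0
i=18: outside box; Z[18]=4 grow→box=[18,22)
i=19: min(r-i=3, Z[1]=0)=0; Z[19]=0
i=20: min(r-i=2, Z[2]=0)=0; Z[20]=0
i=21: min(r-i=1, Z[3]=1)=1; Z[21]=1
i=22: outside box; Z[22]=1 grow→box=[22,23)

[23, 0, 0, 1, 0, 0, 2, 0, 0, 0, 0, 0, 1, 2, 0, 1, 1, 0, 4, 0, 0, 1, 1]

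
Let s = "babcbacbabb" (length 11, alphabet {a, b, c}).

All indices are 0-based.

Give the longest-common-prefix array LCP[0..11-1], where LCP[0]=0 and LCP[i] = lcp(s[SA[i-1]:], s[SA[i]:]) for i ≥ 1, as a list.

[0, 2, 1, 0, 1, 3, 2, 1, 1, 0, 3]

rank→(start, suffix):
  0 → (8, 'abb')
  1 → (1, 'abcbacbabb')
  2 → (5, 'acbabb')
  3 → (10, 'b')
  4 → (7, 'babb')
  5 → (0, 'babcbacbabb')
  6 → (4, 'bacbabb')
  7 → (9, 'bb')
  8 → (2, 'bcbacbabb')
  9 → (6, 'cbabb')
  10 → (3, 'cbacbabb')

SA = [8, 1, 5, 10, 7, 0, 4, 9, 2, 6, 3]
rank  pair      lcp
   1  s[8:],s[1:]  2  'ab'
   2  s[1:],s[5:]  1  'a'
   3  s[5:],s[10:]  0  ''
   4  s[10:],s[7:]  1  'b'
   5  s[7:],s[0:]  3  'bab'
   6  s[0:],s[4:]  2  'ba'
   7  s[4:],s[9:]  1  'b'
   8  s[9:],s[2:]  1  'b'
   9  s[2:],s[6:]  0  ''
  10  s[6:],s[3:]  3  'cba'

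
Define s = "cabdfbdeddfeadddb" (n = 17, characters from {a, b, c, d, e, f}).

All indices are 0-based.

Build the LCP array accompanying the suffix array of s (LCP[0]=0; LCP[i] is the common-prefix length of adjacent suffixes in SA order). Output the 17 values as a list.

sorted suffixes:
  #0 SA[0]=1  'abdfbdeddfeadddb'
  #1 SA[1]=12  'adddb'
  #2 SA[2]=16  'b'
  #3 SA[3]=5  'bdeddfeadddb'
  #4 SA[4]=2  'bdfbdeddfeadddb'
  #5 SA[5]=0  'cabdfbdeddfeadddb'
  #6 SA[6]=15  'db'
  #7 SA[7]=14  'ddb'
  #8 SA[8]=13  'dddb'
  #9 SA[9]=8  'ddfeadddb'
  #10 SA[10]=6  'deddfeadddb'
  #11 SA[11]=3  'dfbdeddfeadddb'
  #12 SA[12]=9  'dfeadddb'
  #13 SA[13]=11  'eadddb'
  #14 SA[14]=7  'eddfeadddb'
  #15 SA[15]=4  'fbdeddfeadddb'
  #16 SA[16]=10  'feadddb'

SA = [1, 12, 16, 5, 2, 0, 15, 14, 13, 8, 6, 3, 9, 11, 7, 4, 10]
rank  pair      lcp
   1  s[1:],s[12:]  1  'a'
   2  s[12:],s[16:]  0  ''
   3  s[16:],s[5:]  1  'b'
   4  s[5:],s[2:]  2  'bd'
   5  s[2:],s[0:]  0  ''
   6  s[0:],s[15:]  0  ''
   7  s[15:],s[14:]  1  'd'
   8  s[14:],s[13:]  2  'dd'
   9  s[13:],s[8:]  2  'dd'
  10  s[8:],s[6:]  1  'd'
  11  s[6:],s[3:]  1  'd'
  12  s[3:],s[9:]  2  'df'
  13  s[9:],s[11:]  0  ''
  14  s[11:],s[7:]  1  'e'
  15  s[7:],s[4:]  0  ''
  16  s[4:],s[10:]  1  'f'

[0, 1, 0, 1, 2, 0, 0, 1, 2, 2, 1, 1, 2, 0, 1, 0, 1]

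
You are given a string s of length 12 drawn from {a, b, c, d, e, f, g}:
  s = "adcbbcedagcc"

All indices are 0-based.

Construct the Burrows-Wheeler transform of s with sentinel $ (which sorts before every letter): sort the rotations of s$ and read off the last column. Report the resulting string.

rank  rotation       last
    0  $adcbbcedagcc  c
    1  adcbbcedagcc$  $
    2  agcc$adcbbced  d
    3  bbcedagcc$adc  c
    4  bcedagcc$adcb  b
    5  c$adcbbcedagc  c
    6  cbbcedagcc$ad  d
    7  cc$adcbbcedag  g
    8  cedagcc$adcbb  b
    9  dagcc$adcbbce  e
   10  dcbbcedagcc$a  a
   11  edagcc$adcbbc  c
   12  gcc$adcbbceda  a

c$dcbcdgbeaca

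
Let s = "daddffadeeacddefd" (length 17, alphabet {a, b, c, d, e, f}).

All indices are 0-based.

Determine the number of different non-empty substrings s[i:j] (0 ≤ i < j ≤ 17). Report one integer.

rank→(start, suffix):
  0 → (10, 'acddefd')
  1 → (1, 'addffadeeacddefd')
  2 → (6, 'adeeacddefd')
  3 → (11, 'cddefd')
  4 → (16, 'd')
  5 → (0, 'daddffadeeacddefd')
  6 → (12, 'ddefd')
  7 → (2, 'ddffadeeacddefd')
  8 → (7, 'deeacddefd')
  9 → (13, 'defd')
  10 → (3, 'dffadeeacddefd')
  11 → (9, 'eacddefd')
  12 → (8, 'eeacddefd')
  13 → (14, 'efd')
  14 → (5, 'fadeeacddefd')
  15 → (15, 'fd')
  16 → (4, 'ffadeeacddefd')

SA = [10, 1, 6, 11, 16, 0, 12, 2, 7, 13, 3, 9, 8, 14, 5, 15, 4]
[i] adj suffixes → lcp
  [1] 10/1 → 1 ('a')
  [2] 1/6 → 2 ('ad')
  [3] 6/11 → 0 ('')
  [4] 11/16 → 0 ('')
  [5] 16/0 → 1 ('d')
  [6] 0/12 → 1 ('d')
  [7] 12/2 → 2 ('dd')
  [8] 2/7 → 1 ('d')
  [9] 7/13 → 2 ('de')
  [10] 13/3 → 1 ('d')
  [11] 3/9 → 0 ('')
  [12] 9/8 → 1 ('e')
  [13] 8/14 → 1 ('e')
  [14] 14/5 → 0 ('')
  [15] 5/15 → 1 ('f')
  [16] 15/4 → 1 ('f')

n(n+1)/2 = 17·18/2 = 153
Σ LCP = 0 + 1 + 2 + 0 + 0 + 1 + 1 + 2 + 1 + 2 + 1 + 0 + 1 + 1 + 0 + 1 + 1 = 15
distinct = 153 − 15 = 138

138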